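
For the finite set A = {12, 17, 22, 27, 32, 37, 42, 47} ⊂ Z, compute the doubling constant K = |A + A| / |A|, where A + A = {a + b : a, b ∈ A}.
K = |A + A| / |A| = 15/8

Enumerate A + A = {a + b : a, b ∈ A}. With |A| = 8, there are |A|^2 = 64 ordered sum pairs; collecting distinct values, A + A = {24, 29, 34, 39, 44, 49, 54, 59, 64, 69, 74, 79, 84, 89, 94}, so |A + A| = 15. Thus K = 15/8. Here |A + A| = 2|A| − 1 = 15, the minimum possible — so K = 15/8 is minimal, which holds iff A is an arithmetic progression.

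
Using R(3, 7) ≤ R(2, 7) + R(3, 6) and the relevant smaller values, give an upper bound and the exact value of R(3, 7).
R(3, 7) ≤ R(2, 7) + R(3, 6) = 7 + 18 = 25; exact value R(3, 7) = 23.

The Erdős–Szekeres recurrence R(r, s) ≤ R(r−1, s) + R(r, s−1) applied to (r, s) = (3, 7) gives
  R(3, 7) ≤ R(2, 7) + R(3, 6) = 7 + 18 = 25.
(Recall R(2, k) = k and R is symmetric.) The recurrence is not tight here (it gives 25, but the exact value is R(3, 7) = 23); the tight upper bound requires a sharper argument than the simple recurrence, combined with a lower-bound construction on K_{22}.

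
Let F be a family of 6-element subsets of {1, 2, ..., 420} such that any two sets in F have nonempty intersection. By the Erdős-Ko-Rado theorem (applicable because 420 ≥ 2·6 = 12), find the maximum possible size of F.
max |F| = C(419, 5) = 105071889208

Erdős-Ko-Rado (1961): when n ≥ 2k, max |F| = C(n−1, k−1). The bound is attained by the star {A : i ∈ A} for any fixed i ∈ [n]. Here C(420−1, 6−1) = C(419, 5) = 105071889208.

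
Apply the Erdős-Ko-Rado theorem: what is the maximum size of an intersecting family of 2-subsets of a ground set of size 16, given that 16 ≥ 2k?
max |F| = C(15, 1) = 15

The Erdős-Ko-Rado theorem states: for n ≥ 2k, an intersecting family of k-subsets of an n-element set has size at most C(n − 1, k − 1), with equality for 'star' families {A ⊆ [n] : |A| = k, i ∈ A} (fix an element i). For n = 16, k = 2: C(15, 1) = 15.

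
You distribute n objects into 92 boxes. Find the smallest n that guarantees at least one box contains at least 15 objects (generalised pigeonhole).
n = (15 − 1)·92 + 1 = 1289

By the generalised pigeonhole principle, to guarantee some box contains ≥ r objects we need more than (r − 1) · k objects total. Threshold: n = (r − 1) · k + 1. With r = 15 and k = 92: n = 14 · 92 + 1 = 1288 + 1 = 1289. For n = 1288 = 14 · 92, we can put exactly 14 objects in every box, avoiding 15 in any single one — so 1289 is tight.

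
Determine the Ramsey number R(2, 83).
R(2, 83) = 83

R(2, k) = k for all k ≥ 2: in a 2-colouring of K_k, either some edge is red (a red K_2) or all edges are blue (a blue K_k). And K_{82} coloured all-blue has no blue K_83, so R(2, 83) > 82. Hence R(2, 83) = 83.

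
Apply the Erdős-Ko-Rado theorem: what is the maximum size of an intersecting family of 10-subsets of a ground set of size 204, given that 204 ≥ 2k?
max |F| = C(203, 9) = 1347676337582575

Erdős-Ko-Rado (1961): when n ≥ 2k, max |F| = C(n−1, k−1). The bound is attained by the star {A : i ∈ A} for any fixed i ∈ [n]. Here C(204−1, 10−1) = C(203, 9) = 1347676337582575.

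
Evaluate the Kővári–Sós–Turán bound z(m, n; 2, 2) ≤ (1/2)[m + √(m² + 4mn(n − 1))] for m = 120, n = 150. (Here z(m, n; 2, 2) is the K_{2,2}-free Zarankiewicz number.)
z(120, 150; 2, 2) ≤ (1/2)[120 + √(120² + 4·120·150·149)] = (1/2)[120 + √10742400] = 1698.78

Kővári–Sós–Turán: let r_1, ..., r_120 be the row sums and z = Σ r_i the total number of 1s. Each pair of columns can share at most one row with both entries 1 (else a 2×2 all-ones block appears), so Σ_i C(r_i, 2) ≤ C(150, 2) = 11175. By convexity Σ_i C(r_i, 2) ≥ 120·C(z/120, 2) = z(z − 120)/(2·120), giving z² − 120z − 120·150·149 ≤ 0 and hence z ≤ (1/2)[120 + √(14400 + 4·2682000)] = (1/2)[120 + √10742400] ≈ (1/2)(120 + 3277.5601) = 1698.78.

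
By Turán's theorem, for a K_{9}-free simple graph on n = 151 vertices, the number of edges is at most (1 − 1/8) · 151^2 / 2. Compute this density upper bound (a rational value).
Turán density bound = (7/8) · 151^2/2 = 159607/16 ≈ 9975.4375

Turán's theorem: ex(n, K_{r+1}) is achieved by the complete r-partite Turán graph T(n, r) with parts as balanced as possible, and is at most (1 − 1/r) · n^2/2. For r = 8, n = 151: the density bound is (7/8) · 22801/2 = 159607/16 ≈ 9975.4375. The integer-valued extremum is e(T(151, 8)) = 9975, which is strictly less than the density bound 159607/16 since 8 ∤ 151 (the parts of T(151, 8) cannot all be equal).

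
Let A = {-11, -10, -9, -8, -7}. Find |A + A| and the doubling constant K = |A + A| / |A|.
K = |A + A| / |A| = 9/5

Enumerate A + A = {a + b : a, b ∈ A}. With |A| = 5, there are |A|^2 = 25 ordered sum pairs; collecting distinct values, A + A = {-22, -21, -20, -19, -18, -17, -16, -15, -14}, so |A + A| = 9. Thus K = 9/5. Here |A + A| = 2|A| − 1 = 9, the minimum possible — so K = 9/5 is minimal, which holds iff A is an arithmetic progression.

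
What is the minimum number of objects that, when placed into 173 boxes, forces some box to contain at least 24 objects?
n = (24 − 1)·173 + 1 = 3980

By the generalised pigeonhole principle, to guarantee some box contains ≥ r objects we need more than (r − 1) · k objects total. Threshold: n = (r − 1) · k + 1. With r = 24 and k = 173: n = 23 · 173 + 1 = 3979 + 1 = 3980. For n = 3979 = 23 · 173, we can put exactly 23 objects in every box, avoiding 24 in any single one — so 3980 is tight.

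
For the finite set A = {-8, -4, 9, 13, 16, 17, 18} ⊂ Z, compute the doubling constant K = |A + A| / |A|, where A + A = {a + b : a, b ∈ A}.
K = |A + A| / |A| = 24/7

Enumerate A + A = {a + b : a, b ∈ A}. With |A| = 7, there are |A|^2 = 49 ordered sum pairs; collecting distinct values, A + A = {-16, -12, -8, 1, 5, 8, 9, 10, 12, 13, 14, 18, 22, 25, 26, 27, 29, 30, 31, 32, 33, 34, 35, 36}, so |A + A| = 24. Thus K = 24/7. For comparison, the minimum possible |A + A| over all 7-element sets is 2·7 − 1 = 13 (so min K = 13/7), attained only by arithmetic progressions.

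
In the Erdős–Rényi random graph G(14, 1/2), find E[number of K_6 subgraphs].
E[# K_6] = C(14, 6) · (1/2)^C(6, 2) = 3003 / 2^15 ≈ 0.091644

For each 6-subset S of vertices (there are C(14, 6) = 3003 such S), let X_S = 1 if S induces a K_6 (all C(6, 2) = 15 edges present). Then P(X_S = 1) = (1/2)^15 = 1/32768. By linearity of expectation, E[# K_6] = C(14, 6) · (1/2)^15 = 3003 / 32768 ≈ 0.091644.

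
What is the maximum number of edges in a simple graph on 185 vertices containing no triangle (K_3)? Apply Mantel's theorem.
ex(185, K_3) = ⌊185^2/4⌋ = 8556

Mantel (1907): a triangle-free graph on n vertices has at most ⌊n^2/4⌋ edges, with equality for the complete bipartite graph K_{⌊n/2⌋, ⌈n/2⌉}. For n = 185: ⌊185^2/4⌋ = ⌊34225/4⌋ = 8556. The extremal graph is K_{92, 93}, which has 92·93 = 8556 edges.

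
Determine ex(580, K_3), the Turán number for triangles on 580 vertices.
ex(580, K_3) = ⌊580^2/4⌋ = 84100

Mantel (1907): a triangle-free graph on n vertices has at most ⌊n^2/4⌋ edges, with equality for the complete bipartite graph K_{⌊n/2⌋, ⌈n/2⌉}. For n = 580: ⌊580^2/4⌋ = ⌊336400/4⌋ = 84100. The extremal graph is K_{290, 290}, which has 290·290 = 84100 edges.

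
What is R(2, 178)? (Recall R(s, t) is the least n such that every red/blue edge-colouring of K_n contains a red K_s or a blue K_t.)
R(2, 178) = 178

R(2, k) = k for all k ≥ 2: in a 2-colouring of K_k, either some edge is red (a red K_2) or all edges are blue (a blue K_k). And K_{177} coloured all-blue has no blue K_178, so R(2, 178) > 177. Hence R(2, 178) = 178.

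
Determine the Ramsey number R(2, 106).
R(2, 106) = 106

R(2, k) = k for all k ≥ 2: in a 2-colouring of K_k, either some edge is red (a red K_2) or all edges are blue (a blue K_k). And K_{105} coloured all-blue has no blue K_106, so R(2, 106) > 105. Hence R(2, 106) = 106.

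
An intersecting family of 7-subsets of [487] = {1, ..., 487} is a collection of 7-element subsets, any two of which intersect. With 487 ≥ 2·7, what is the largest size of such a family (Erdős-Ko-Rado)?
max |F| = C(486, 6) = 17743125256857

Erdős-Ko-Rado (1961): when n ≥ 2k, max |F| = C(n−1, k−1). The bound is attained by the star {A : i ∈ A} for any fixed i ∈ [n]. Here C(487−1, 7−1) = C(486, 6) = 17743125256857.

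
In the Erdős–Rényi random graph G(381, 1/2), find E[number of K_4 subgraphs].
E[# K_4] = C(381, 4) · (1/2)^C(4, 2) = 864228015 / 2^6 = 13503562.734375

For each 4-subset S of vertices (there are C(381, 4) = 864228015 such S), let X_S = 1 if S induces a K_4 (all C(4, 2) = 6 edges present). Then P(X_S = 1) = (1/2)^6 = 1/64. By linearity of expectation, E[# K_4] = C(381, 4) · (1/2)^6 = 864228015 / 64 = 13503562.734375.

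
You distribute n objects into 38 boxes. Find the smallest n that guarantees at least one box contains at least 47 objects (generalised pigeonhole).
n = (47 − 1)·38 + 1 = 1749

By the generalised pigeonhole principle, to guarantee some box contains ≥ r objects we need more than (r − 1) · k objects total. Threshold: n = (r − 1) · k + 1. With r = 47 and k = 38: n = 46 · 38 + 1 = 1748 + 1 = 1749. For n = 1748 = 46 · 38, we can put exactly 46 objects in every box, avoiding 47 in any single one — so 1749 is tight.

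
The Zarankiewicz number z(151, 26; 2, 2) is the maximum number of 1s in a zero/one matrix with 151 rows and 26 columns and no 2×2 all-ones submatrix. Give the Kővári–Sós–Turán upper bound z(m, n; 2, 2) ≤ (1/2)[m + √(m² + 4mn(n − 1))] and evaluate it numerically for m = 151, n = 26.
z(151, 26; 2, 2) ≤ (1/2)[151 + √(151² + 4·151·26·25)] = (1/2)[151 + √415401] = 397.758

Kővári–Sós–Turán: let r_1, ..., r_151 be the row sums and z = Σ r_i the total number of 1s. Each pair of columns can share at most one row with both entries 1 (else a 2×2 all-ones block appears), so Σ_i C(r_i, 2) ≤ C(26, 2) = 325. By convexity Σ_i C(r_i, 2) ≥ 151·C(z/151, 2) = z(z − 151)/(2·151), giving z² − 151z − 151·26·25 ≤ 0 and hence z ≤ (1/2)[151 + √(22801 + 4·98150)] = (1/2)[151 + √415401] ≈ (1/2)(151 + 644.5161) = 397.758.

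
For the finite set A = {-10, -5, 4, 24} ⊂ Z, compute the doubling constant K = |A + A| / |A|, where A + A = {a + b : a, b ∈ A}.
K = |A + A| / |A| = 10/4 = 5/2

Enumerate A + A = {a + b : a, b ∈ A}. With |A| = 4, there are |A|^2 = 16 ordered sum pairs; collecting distinct values, A + A = {-20, -15, -10, -6, -1, 8, 14, 19, 28, 48}, so |A + A| = 10. Thus K = 10/4 = 5/2. For comparison, the minimum possible |A + A| over all 4-element sets is 2·4 − 1 = 7 (so min K = 7/4), attained only by arithmetic progressions.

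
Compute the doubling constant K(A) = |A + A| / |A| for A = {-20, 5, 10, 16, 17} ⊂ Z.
K = |A + A| / |A| = 15/5 = 3

Enumerate A + A = {a + b : a, b ∈ A}. With |A| = 5, there are |A|^2 = 25 ordered sum pairs; collecting distinct values, A + A = {-40, -15, -10, -4, -3, 10, 15, 20, 21, 22, 26, 27, 32, 33, 34}, so |A + A| = 15. Thus K = 15/5 = 3. For comparison, the minimum possible |A + A| over all 5-element sets is 2·5 − 1 = 9 (so min K = 9/5), attained only by arithmetic progressions.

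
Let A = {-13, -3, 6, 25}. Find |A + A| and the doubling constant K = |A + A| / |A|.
K = |A + A| / |A| = 9/4

Enumerate A + A = {a + b : a, b ∈ A}. With |A| = 4, there are |A|^2 = 16 ordered sum pairs; collecting distinct values, A + A = {-26, -16, -7, -6, 3, 12, 22, 31, 50}, so |A + A| = 9. Thus K = 9/4. For comparison, the minimum possible |A + A| over all 4-element sets is 2·4 − 1 = 7 (so min K = 7/4), attained only by arithmetic progressions.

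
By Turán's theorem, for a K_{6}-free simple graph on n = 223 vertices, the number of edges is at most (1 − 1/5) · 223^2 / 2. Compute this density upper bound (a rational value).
Turán density bound = (4/5) · 223^2/2 = 99458/5 ≈ 19891.6

Turán's theorem: ex(n, K_{r+1}) is achieved by the complete r-partite Turán graph T(n, r) with parts as balanced as possible, and is at most (1 − 1/r) · n^2/2. For r = 5, n = 223: the density bound is (4/5) · 49729/2 = 99458/5 ≈ 19891.6. The integer-valued extremum is e(T(223, 5)) = 19891, which is strictly less than the density bound 99458/5 since 5 ∤ 223 (the parts of T(223, 5) cannot all be equal).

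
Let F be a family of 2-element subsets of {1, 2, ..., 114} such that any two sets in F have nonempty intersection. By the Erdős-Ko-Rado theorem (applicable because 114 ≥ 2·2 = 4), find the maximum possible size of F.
max |F| = C(113, 1) = 113

Erdős-Ko-Rado (1961): when n ≥ 2k, max |F| = C(n−1, k−1). The bound is attained by the star {A : i ∈ A} for any fixed i ∈ [n]. Here C(114−1, 2−1) = C(113, 1) = 113.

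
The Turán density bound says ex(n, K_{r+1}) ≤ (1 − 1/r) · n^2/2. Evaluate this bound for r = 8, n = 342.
Turán density bound = (7/8) · 342^2/2 = 204687/4 ≈ 51171.75

Turán's theorem: ex(n, K_{r+1}) is achieved by the complete r-partite Turán graph T(n, r) with parts as balanced as possible, and is at most (1 − 1/r) · n^2/2. For r = 8, n = 342: the density bound is (7/8) · 116964/2 = 204687/4 ≈ 51171.75. The integer-valued extremum is e(T(342, 8)) = 51171, which is strictly less than the density bound 204687/4 since 8 ∤ 342 (the parts of T(342, 8) cannot all be equal).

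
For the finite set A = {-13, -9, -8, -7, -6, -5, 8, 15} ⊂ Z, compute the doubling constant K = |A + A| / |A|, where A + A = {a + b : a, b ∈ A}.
K = |A + A| / |A| = 28/8 = 7/2

Enumerate A + A = {a + b : a, b ∈ A}. With |A| = 8, there are |A|^2 = 64 ordered sum pairs; collecting distinct values, A + A = {-26, -22, -21, -20, -19, -18, -17, -16, -15, -14, -13, -12, -11, -10, -5, -1, 0, 1, 2, 3, 6, 7, 8, 9, 10, 16, 23, 30}, so |A + A| = 28. Thus K = 28/8 = 7/2. For comparison, the minimum possible |A + A| over all 8-element sets is 2·8 − 1 = 15 (so min K = 15/8), attained only by arithmetic progressions.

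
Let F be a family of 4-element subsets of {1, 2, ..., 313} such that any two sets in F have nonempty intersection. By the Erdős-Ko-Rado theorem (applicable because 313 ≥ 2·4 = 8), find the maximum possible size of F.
max |F| = C(312, 3) = 5013320

The Erdős-Ko-Rado theorem states: for n ≥ 2k, an intersecting family of k-subsets of an n-element set has size at most C(n − 1, k − 1), with equality for 'star' families {A ⊆ [n] : |A| = k, i ∈ A} (fix an element i). For n = 313, k = 4: C(312, 3) = 5013320.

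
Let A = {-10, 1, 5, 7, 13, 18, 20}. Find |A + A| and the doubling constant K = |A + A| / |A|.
K = |A + A| / |A| = 24/7

Enumerate A + A = {a + b : a, b ∈ A}. With |A| = 7, there are |A|^2 = 49 ordered sum pairs; collecting distinct values, A + A = {-20, -9, -5, -3, 2, 3, 6, 8, 10, 12, 14, 18, 19, 20, 21, 23, 25, 26, 27, 31, 33, 36, 38, 40}, so |A + A| = 24. Thus K = 24/7. For comparison, the minimum possible |A + A| over all 7-element sets is 2·7 − 1 = 13 (so min K = 13/7), attained only by arithmetic progressions.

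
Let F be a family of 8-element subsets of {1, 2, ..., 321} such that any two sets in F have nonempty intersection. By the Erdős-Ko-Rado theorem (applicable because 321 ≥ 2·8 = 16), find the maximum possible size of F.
max |F| = C(320, 7) = 63815149590720

Erdős-Ko-Rado (1961): when n ≥ 2k, max |F| = C(n−1, k−1). The bound is attained by the star {A : i ∈ A} for any fixed i ∈ [n]. Here C(321−1, 8−1) = C(320, 7) = 63815149590720.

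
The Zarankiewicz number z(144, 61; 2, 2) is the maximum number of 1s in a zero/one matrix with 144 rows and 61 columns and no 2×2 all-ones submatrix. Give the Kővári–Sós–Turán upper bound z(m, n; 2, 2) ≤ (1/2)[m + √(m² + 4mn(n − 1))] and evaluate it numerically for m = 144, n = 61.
z(144, 61; 2, 2) ≤ (1/2)[144 + √(144² + 4·144·61·60)] = (1/2)[144 + √2128896] = 801.5368

Kővári–Sós–Turán: let r_1, ..., r_144 be the row sums and z = Σ r_i the total number of 1s. Each pair of columns can share at most one row with both entries 1 (else a 2×2 all-ones block appears), so Σ_i C(r_i, 2) ≤ C(61, 2) = 1830. By convexity Σ_i C(r_i, 2) ≥ 144·C(z/144, 2) = z(z − 144)/(2·144), giving z² − 144z − 144·61·60 ≤ 0 and hence z ≤ (1/2)[144 + √(20736 + 4·527040)] = (1/2)[144 + √2128896] ≈ (1/2)(144 + 1459.0737) = 801.5368.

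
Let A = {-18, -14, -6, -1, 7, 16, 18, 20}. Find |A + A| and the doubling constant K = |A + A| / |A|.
K = |A + A| / |A| = 30/8 = 15/4

Enumerate A + A = {a + b : a, b ∈ A}. With |A| = 8, there are |A|^2 = 64 ordered sum pairs; collecting distinct values, A + A = {-36, -32, -28, -24, -20, -19, -15, -12, -11, -7, -2, 0, 1, 2, 4, 6, 10, 12, 14, 15, 17, 19, 23, 25, 27, 32, 34, 36, 38, 40}, so |A + A| = 30. Thus K = 30/8 = 15/4. For comparison, the minimum possible |A + A| over all 8-element sets is 2·8 − 1 = 15 (so min K = 15/8), attained only by arithmetic progressions.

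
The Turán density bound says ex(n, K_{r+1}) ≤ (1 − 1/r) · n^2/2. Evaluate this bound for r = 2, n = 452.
Turán density bound = (1/2) · 452^2/2 = 51076

Turán's theorem: ex(n, K_{r+1}) is achieved by the complete r-partite Turán graph T(n, r) with parts as balanced as possible, and is at most (1 − 1/r) · n^2/2. For r = 2, n = 452: the density bound is (1/2) · 204304/2 = 51076. Since 2 ∣ 452, the Turán graph T(452, 2) has parts of equal size 226, and its edge count e(T(452, 2)) = 51076 attains the density bound exactly.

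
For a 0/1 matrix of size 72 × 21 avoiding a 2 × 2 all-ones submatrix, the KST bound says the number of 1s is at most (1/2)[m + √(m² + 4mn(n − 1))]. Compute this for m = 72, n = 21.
z(72, 21; 2, 2) ≤ (1/2)[72 + √(72² + 4·72·21·20)] = (1/2)[72 + √126144] = 213.5838

Kővári–Sós–Turán: let r_1, ..., r_72 be the row sums and z = Σ r_i the total number of 1s. Each pair of columns can share at most one row with both entries 1 (else a 2×2 all-ones block appears), so Σ_i C(r_i, 2) ≤ C(21, 2) = 210. By convexity Σ_i C(r_i, 2) ≥ 72·C(z/72, 2) = z(z − 72)/(2·72), giving z² − 72z − 72·21·20 ≤ 0 and hence z ≤ (1/2)[72 + √(5184 + 4·30240)] = (1/2)[72 + √126144] ≈ (1/2)(72 + 355.1676) = 213.5838.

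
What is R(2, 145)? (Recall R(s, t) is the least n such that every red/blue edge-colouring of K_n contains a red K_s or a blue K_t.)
R(2, 145) = 145

R(2, k) = k for all k ≥ 2: in a 2-colouring of K_k, either some edge is red (a red K_2) or all edges are blue (a blue K_k). And K_{144} coloured all-blue has no blue K_145, so R(2, 145) > 144. Hence R(2, 145) = 145.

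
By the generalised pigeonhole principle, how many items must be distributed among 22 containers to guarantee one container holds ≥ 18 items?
n = (18 − 1)·22 + 1 = 375

By the generalised pigeonhole principle, to guarantee some box contains ≥ r objects we need more than (r − 1) · k objects total. Threshold: n = (r − 1) · k + 1. With r = 18 and k = 22: n = 17 · 22 + 1 = 374 + 1 = 375. For n = 374 = 17 · 22, we can put exactly 17 objects in every box, avoiding 18 in any single one — so 375 is tight.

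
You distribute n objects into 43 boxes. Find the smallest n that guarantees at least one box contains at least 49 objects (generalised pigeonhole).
n = (49 − 1)·43 + 1 = 2065

By the generalised pigeonhole principle, to guarantee some box contains ≥ r objects we need more than (r − 1) · k objects total. Threshold: n = (r − 1) · k + 1. With r = 49 and k = 43: n = 48 · 43 + 1 = 2064 + 1 = 2065. For n = 2064 = 48 · 43, we can put exactly 48 objects in every box, avoiding 49 in any single one — so 2065 is tight.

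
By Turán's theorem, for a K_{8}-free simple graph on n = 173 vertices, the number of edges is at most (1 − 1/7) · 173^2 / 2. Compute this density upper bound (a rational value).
Turán density bound = (6/7) · 173^2/2 = 89787/7 ≈ 12826.7143

Turán's theorem: ex(n, K_{r+1}) is achieved by the complete r-partite Turán graph T(n, r) with parts as balanced as possible, and is at most (1 − 1/r) · n^2/2. For r = 7, n = 173: the density bound is (6/7) · 29929/2 = 89787/7 ≈ 12826.7143. The integer-valued extremum is e(T(173, 7)) = 12826, which is strictly less than the density bound 89787/7 since 7 ∤ 173 (the parts of T(173, 7) cannot all be equal).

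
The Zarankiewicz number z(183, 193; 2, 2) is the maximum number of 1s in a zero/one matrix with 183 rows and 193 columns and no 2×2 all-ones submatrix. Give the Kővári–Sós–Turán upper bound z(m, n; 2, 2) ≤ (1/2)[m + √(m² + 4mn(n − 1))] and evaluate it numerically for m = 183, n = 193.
z(183, 193; 2, 2) ≤ (1/2)[183 + √(183² + 4·183·193·192)] = (1/2)[183 + √27158481] = 2697.19

Kővári–Sós–Turán: let r_1, ..., r_183 be the row sums and z = Σ r_i the total number of 1s. Each pair of columns can share at most one row with both entries 1 (else a 2×2 all-ones block appears), so Σ_i C(r_i, 2) ≤ C(193, 2) = 18528. By convexity Σ_i C(r_i, 2) ≥ 183·C(z/183, 2) = z(z − 183)/(2·183), giving z² − 183z − 183·193·192 ≤ 0 and hence z ≤ (1/2)[183 + √(33489 + 4·6781248)] = (1/2)[183 + √27158481] ≈ (1/2)(183 + 5211.38) = 2697.19.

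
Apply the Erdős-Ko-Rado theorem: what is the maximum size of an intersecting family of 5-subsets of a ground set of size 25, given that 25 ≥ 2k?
max |F| = C(24, 4) = 10626

The Erdős-Ko-Rado theorem states: for n ≥ 2k, an intersecting family of k-subsets of an n-element set has size at most C(n − 1, k − 1), with equality for 'star' families {A ⊆ [n] : |A| = k, i ∈ A} (fix an element i). For n = 25, k = 5: C(24, 4) = 10626.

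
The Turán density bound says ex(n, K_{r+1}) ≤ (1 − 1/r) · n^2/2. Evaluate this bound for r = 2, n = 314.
Turán density bound = (1/2) · 314^2/2 = 24649

Turán's theorem: ex(n, K_{r+1}) is achieved by the complete r-partite Turán graph T(n, r) with parts as balanced as possible, and is at most (1 − 1/r) · n^2/2. For r = 2, n = 314: the density bound is (1/2) · 98596/2 = 24649. Since 2 ∣ 314, the Turán graph T(314, 2) has parts of equal size 157, and its edge count e(T(314, 2)) = 24649 attains the density bound exactly.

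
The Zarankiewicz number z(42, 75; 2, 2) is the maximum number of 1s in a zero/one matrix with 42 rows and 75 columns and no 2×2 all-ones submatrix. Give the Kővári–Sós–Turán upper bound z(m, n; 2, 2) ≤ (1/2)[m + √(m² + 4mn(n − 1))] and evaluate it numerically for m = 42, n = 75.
z(42, 75; 2, 2) ≤ (1/2)[42 + √(42² + 4·42·75·74)] = (1/2)[42 + √934164] = 504.2608

Kővári–Sós–Turán: let r_1, ..., r_42 be the row sums and z = Σ r_i the total number of 1s. Each pair of columns can share at most one row with both entries 1 (else a 2×2 all-ones block appears), so Σ_i C(r_i, 2) ≤ C(75, 2) = 2775. By convexity Σ_i C(r_i, 2) ≥ 42·C(z/42, 2) = z(z − 42)/(2·42), giving z² − 42z − 42·75·74 ≤ 0 and hence z ≤ (1/2)[42 + √(1764 + 4·233100)] = (1/2)[42 + √934164] ≈ (1/2)(42 + 966.5216) = 504.2608.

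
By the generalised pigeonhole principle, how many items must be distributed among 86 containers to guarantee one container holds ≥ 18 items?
n = (18 − 1)·86 + 1 = 1463

By the generalised pigeonhole principle, to guarantee some box contains ≥ r objects we need more than (r − 1) · k objects total. Threshold: n = (r − 1) · k + 1. With r = 18 and k = 86: n = 17 · 86 + 1 = 1462 + 1 = 1463. For n = 1462 = 17 · 86, we can put exactly 17 objects in every box, avoiding 18 in any single one — so 1463 is tight.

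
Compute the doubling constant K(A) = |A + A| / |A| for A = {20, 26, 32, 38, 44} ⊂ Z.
K = |A + A| / |A| = 9/5

Enumerate A + A = {a + b : a, b ∈ A}. With |A| = 5, there are |A|^2 = 25 ordered sum pairs; collecting distinct values, A + A = {40, 46, 52, 58, 64, 70, 76, 82, 88}, so |A + A| = 9. Thus K = 9/5. Here |A + A| = 2|A| − 1 = 9, the minimum possible — so K = 9/5 is minimal, which holds iff A is an arithmetic progression.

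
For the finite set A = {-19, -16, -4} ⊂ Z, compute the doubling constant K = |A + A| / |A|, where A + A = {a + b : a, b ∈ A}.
K = |A + A| / |A| = 6/3 = 2

Enumerate A + A = {a + b : a, b ∈ A}. With |A| = 3, there are |A|^2 = 9 ordered sum pairs; collecting distinct values, A + A = {-38, -35, -32, -23, -20, -8}, so |A + A| = 6. Thus K = 6/3 = 2. For comparison, the minimum possible |A + A| over all 3-element sets is 2·3 − 1 = 5 (so min K = 5/3), attained only by arithmetic progressions.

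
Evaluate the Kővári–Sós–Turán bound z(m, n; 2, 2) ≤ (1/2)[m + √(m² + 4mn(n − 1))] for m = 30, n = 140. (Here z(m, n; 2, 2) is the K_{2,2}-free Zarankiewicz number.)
z(30, 140; 2, 2) ≤ (1/2)[30 + √(30² + 4·30·140·139)] = (1/2)[30 + √2336100] = 779.2153

Kővári–Sós–Turán: let r_1, ..., r_30 be the row sums and z = Σ r_i the total number of 1s. Each pair of columns can share at most one row with both entries 1 (else a 2×2 all-ones block appears), so Σ_i C(r_i, 2) ≤ C(140, 2) = 9730. By convexity Σ_i C(r_i, 2) ≥ 30·C(z/30, 2) = z(z − 30)/(2·30), giving z² − 30z − 30·140·139 ≤ 0 and hence z ≤ (1/2)[30 + √(900 + 4·583800)] = (1/2)[30 + √2336100] ≈ (1/2)(30 + 1528.4306) = 779.2153.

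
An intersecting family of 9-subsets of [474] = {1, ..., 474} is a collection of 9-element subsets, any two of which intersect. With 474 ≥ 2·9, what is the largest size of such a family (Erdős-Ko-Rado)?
max |F| = C(473, 8) = 58549457317601679

Erdős-Ko-Rado (1961): when n ≥ 2k, max |F| = C(n−1, k−1). The bound is attained by the star {A : i ∈ A} for any fixed i ∈ [n]. Here C(474−1, 9−1) = C(473, 8) = 58549457317601679.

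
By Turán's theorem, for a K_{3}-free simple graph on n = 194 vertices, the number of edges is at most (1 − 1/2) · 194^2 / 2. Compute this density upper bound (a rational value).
Turán density bound = (1/2) · 194^2/2 = 9409

Turán's theorem: ex(n, K_{r+1}) is achieved by the complete r-partite Turán graph T(n, r) with parts as balanced as possible, and is at most (1 − 1/r) · n^2/2. For r = 2, n = 194: the density bound is (1/2) · 37636/2 = 9409. Since 2 ∣ 194, the Turán graph T(194, 2) has parts of equal size 97, and its edge count e(T(194, 2)) = 9409 attains the density bound exactly.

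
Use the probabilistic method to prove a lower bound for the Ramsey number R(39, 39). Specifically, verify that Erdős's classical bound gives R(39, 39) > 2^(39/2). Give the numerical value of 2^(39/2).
2^(39/2) = 741455.2002; so R(39, 39) > 741455.2002

Colour each edge of K_n uniformly at random with red/blue. The expected number of monochromatic K_39 is C(n, 39) · 2 · 2^(−C(39,2)). If C(n, 39) · 2^(1 − C(39,2)) < 1, then with positive probability no monochromatic K_39 exists, so R(39, 39) > n. The standard estimate C(n, 39) ≤ n^39/39! shows this inequality holds whenever n ≤ 2^(39/2) (since 39! · 2^(C(39,2) − 1) > 2^(39^2/2) ≥ n^39). Hence R(39, 39) > 2^(39/2) = 741455.2002.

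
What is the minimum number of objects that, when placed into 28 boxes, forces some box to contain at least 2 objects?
n = (2 − 1)·28 + 1 = 29

By the generalised pigeonhole principle, to guarantee some box contains ≥ r objects we need more than (r − 1) · k objects total. Threshold: n = (r − 1) · k + 1. With r = 2 and k = 28: n = 1 · 28 + 1 = 28 + 1 = 29. For n = 28 = 1 · 28, we can put exactly 1 objects in every box, avoiding 2 in any single one — so 29 is tight.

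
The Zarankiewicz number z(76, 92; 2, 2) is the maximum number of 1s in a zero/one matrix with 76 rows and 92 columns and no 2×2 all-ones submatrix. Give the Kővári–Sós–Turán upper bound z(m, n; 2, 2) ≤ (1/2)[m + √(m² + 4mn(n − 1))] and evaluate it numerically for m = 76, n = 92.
z(76, 92; 2, 2) ≤ (1/2)[76 + √(76² + 4·76·92·91)] = (1/2)[76 + √2550864] = 836.5712

Kővári–Sós–Turán: let r_1, ..., r_76 be the row sums and z = Σ r_i the total number of 1s. Each pair of columns can share at most one row with both entries 1 (else a 2×2 all-ones block appears), so Σ_i C(r_i, 2) ≤ C(92, 2) = 4186. By convexity Σ_i C(r_i, 2) ≥ 76·C(z/76, 2) = z(z − 76)/(2·76), giving z² − 76z − 76·92·91 ≤ 0 and hence z ≤ (1/2)[76 + √(5776 + 4·636272)] = (1/2)[76 + √2550864] ≈ (1/2)(76 + 1597.1424) = 836.5712.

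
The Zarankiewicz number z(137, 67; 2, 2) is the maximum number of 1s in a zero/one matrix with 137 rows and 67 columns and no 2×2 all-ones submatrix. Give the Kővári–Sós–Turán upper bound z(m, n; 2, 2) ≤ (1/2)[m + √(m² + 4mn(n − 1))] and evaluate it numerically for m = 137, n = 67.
z(137, 67; 2, 2) ≤ (1/2)[137 + √(137² + 4·137·67·66)] = (1/2)[137 + √2442025] = 849.849

Kővári–Sós–Turán: let r_1, ..., r_137 be the row sums and z = Σ r_i the total number of 1s. Each pair of columns can share at most one row with both entries 1 (else a 2×2 all-ones block appears), so Σ_i C(r_i, 2) ≤ C(67, 2) = 2211. By convexity Σ_i C(r_i, 2) ≥ 137·C(z/137, 2) = z(z − 137)/(2·137), giving z² − 137z − 137·67·66 ≤ 0 and hence z ≤ (1/2)[137 + √(18769 + 4·605814)] = (1/2)[137 + √2442025] ≈ (1/2)(137 + 1562.698) = 849.849.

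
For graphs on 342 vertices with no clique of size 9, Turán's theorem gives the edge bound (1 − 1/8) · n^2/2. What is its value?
Turán density bound = (7/8) · 342^2/2 = 204687/4 ≈ 51171.75

Turán's theorem: ex(n, K_{r+1}) is achieved by the complete r-partite Turán graph T(n, r) with parts as balanced as possible, and is at most (1 − 1/r) · n^2/2. For r = 8, n = 342: the density bound is (7/8) · 116964/2 = 204687/4 ≈ 51171.75. The integer-valued extremum is e(T(342, 8)) = 51171, which is strictly less than the density bound 204687/4 since 8 ∤ 342 (the parts of T(342, 8) cannot all be equal).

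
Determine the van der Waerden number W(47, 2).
W(47, 2) = 47 + 1 = 48

A 2-term AP is any pair of integers, so a monochromatic 2-AP exists iff some colour is used at least twice. With 47 colours, the colouring i ↦ i on {1, ..., 47} uses each colour once, avoiding any monochromatic pair, so W(47, 2) > 47. For {1, ..., 48}, pigeonhole forces two integers of the same colour, which form a monochromatic 2-AP. Hence W(47, 2) = 48.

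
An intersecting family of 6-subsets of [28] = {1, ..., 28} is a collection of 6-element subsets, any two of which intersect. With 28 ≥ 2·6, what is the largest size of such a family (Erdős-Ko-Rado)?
max |F| = C(27, 5) = 80730

Erdős-Ko-Rado (1961): when n ≥ 2k, max |F| = C(n−1, k−1). The bound is attained by the star {A : i ∈ A} for any fixed i ∈ [n]. Here C(28−1, 6−1) = C(27, 5) = 80730.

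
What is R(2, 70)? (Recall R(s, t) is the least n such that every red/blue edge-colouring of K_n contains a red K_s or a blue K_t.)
R(2, 70) = 70

R(2, k) = k for all k ≥ 2: in a 2-colouring of K_k, either some edge is red (a red K_2) or all edges are blue (a blue K_k). And K_{69} coloured all-blue has no blue K_70, so R(2, 70) > 69. Hence R(2, 70) = 70.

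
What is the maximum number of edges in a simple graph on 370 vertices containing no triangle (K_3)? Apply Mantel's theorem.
ex(370, K_3) = ⌊370^2/4⌋ = 34225

Mantel (1907): a triangle-free graph on n vertices has at most ⌊n^2/4⌋ edges, with equality for the complete bipartite graph K_{⌊n/2⌋, ⌈n/2⌉}. For n = 370: ⌊370^2/4⌋ = ⌊136900/4⌋ = 34225. The extremal graph is K_{185, 185}, which has 185·185 = 34225 edges.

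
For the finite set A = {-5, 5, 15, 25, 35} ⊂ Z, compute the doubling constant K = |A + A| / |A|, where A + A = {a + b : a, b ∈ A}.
K = |A + A| / |A| = 9/5

Enumerate A + A = {a + b : a, b ∈ A}. With |A| = 5, there are |A|^2 = 25 ordered sum pairs; collecting distinct values, A + A = {-10, 0, 10, 20, 30, 40, 50, 60, 70}, so |A + A| = 9. Thus K = 9/5. Here |A + A| = 2|A| − 1 = 9, the minimum possible — so K = 9/5 is minimal, which holds iff A is an arithmetic progression.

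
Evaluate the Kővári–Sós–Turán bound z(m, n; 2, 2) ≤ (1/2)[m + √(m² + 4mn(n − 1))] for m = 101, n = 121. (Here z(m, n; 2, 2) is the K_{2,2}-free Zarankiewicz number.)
z(101, 121; 2, 2) ≤ (1/2)[101 + √(101² + 4·101·121·120)] = (1/2)[101 + √5876281] = 1262.5521

Kővári–Sós–Turán: let r_1, ..., r_101 be the row sums and z = Σ r_i the total number of 1s. Each pair of columns can share at most one row with both entries 1 (else a 2×2 all-ones block appears), so Σ_i C(r_i, 2) ≤ C(121, 2) = 7260. By convexity Σ_i C(r_i, 2) ≥ 101·C(z/101, 2) = z(z − 101)/(2·101), giving z² − 101z − 101·121·120 ≤ 0 and hence z ≤ (1/2)[101 + √(10201 + 4·1466520)] = (1/2)[101 + √5876281] ≈ (1/2)(101 + 2424.1042) = 1262.5521.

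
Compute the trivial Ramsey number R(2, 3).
R(2, 3) = 3

R(2, k) = k for all k ≥ 2: in a 2-colouring of K_k, either some edge is red (a red K_2) or all edges are blue (a blue K_k). And K_{2} coloured all-blue has no blue K_3, so R(2, 3) > 2. Hence R(2, 3) = 3.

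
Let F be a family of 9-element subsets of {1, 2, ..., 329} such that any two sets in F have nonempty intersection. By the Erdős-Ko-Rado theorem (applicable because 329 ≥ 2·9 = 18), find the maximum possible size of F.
max |F| = C(328, 8) = 3048670375199865

The Erdős-Ko-Rado theorem states: for n ≥ 2k, an intersecting family of k-subsets of an n-element set has size at most C(n − 1, k − 1), with equality for 'star' families {A ⊆ [n] : |A| = k, i ∈ A} (fix an element i). For n = 329, k = 9: C(328, 8) = 3048670375199865.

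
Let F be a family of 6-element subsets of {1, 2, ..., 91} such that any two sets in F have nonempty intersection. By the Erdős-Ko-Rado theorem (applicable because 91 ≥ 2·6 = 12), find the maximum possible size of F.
max |F| = C(90, 5) = 43949268

The Erdős-Ko-Rado theorem states: for n ≥ 2k, an intersecting family of k-subsets of an n-element set has size at most C(n − 1, k − 1), with equality for 'star' families {A ⊆ [n] : |A| = k, i ∈ A} (fix an element i). For n = 91, k = 6: C(90, 5) = 43949268.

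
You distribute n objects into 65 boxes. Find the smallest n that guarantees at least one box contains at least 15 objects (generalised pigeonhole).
n = (15 − 1)·65 + 1 = 911

By the generalised pigeonhole principle, to guarantee some box contains ≥ r objects we need more than (r − 1) · k objects total. Threshold: n = (r − 1) · k + 1. With r = 15 and k = 65: n = 14 · 65 + 1 = 910 + 1 = 911. For n = 910 = 14 · 65, we can put exactly 14 objects in every box, avoiding 15 in any single one — so 911 is tight.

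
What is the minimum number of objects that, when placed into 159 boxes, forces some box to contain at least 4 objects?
n = (4 − 1)·159 + 1 = 478

By the generalised pigeonhole principle, to guarantee some box contains ≥ r objects we need more than (r − 1) · k objects total. Threshold: n = (r − 1) · k + 1. With r = 4 and k = 159: n = 3 · 159 + 1 = 477 + 1 = 478. For n = 477 = 3 · 159, we can put exactly 3 objects in every box, avoiding 4 in any single one — so 478 is tight.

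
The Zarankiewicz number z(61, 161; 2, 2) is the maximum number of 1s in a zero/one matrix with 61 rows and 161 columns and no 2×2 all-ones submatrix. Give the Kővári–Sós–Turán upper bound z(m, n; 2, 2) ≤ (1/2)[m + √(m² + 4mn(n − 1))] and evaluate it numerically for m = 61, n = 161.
z(61, 161; 2, 2) ≤ (1/2)[61 + √(61² + 4·61·161·160)] = (1/2)[61 + √6289161] = 1284.41

Kővári–Sós–Turán: let r_1, ..., r_61 be the row sums and z = Σ r_i the total number of 1s. Each pair of columns can share at most one row with both entries 1 (else a 2×2 all-ones block appears), so Σ_i C(r_i, 2) ≤ C(161, 2) = 12880. By convexity Σ_i C(r_i, 2) ≥ 61·C(z/61, 2) = z(z − 61)/(2·61), giving z² − 61z − 61·161·160 ≤ 0 and hence z ≤ (1/2)[61 + √(3721 + 4·1571360)] = (1/2)[61 + √6289161] ≈ (1/2)(61 + 2507.82) = 1284.41.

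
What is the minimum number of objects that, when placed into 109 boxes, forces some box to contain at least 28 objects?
n = (28 − 1)·109 + 1 = 2944

By the generalised pigeonhole principle, to guarantee some box contains ≥ r objects we need more than (r − 1) · k objects total. Threshold: n = (r − 1) · k + 1. With r = 28 and k = 109: n = 27 · 109 + 1 = 2943 + 1 = 2944. For n = 2943 = 27 · 109, we can put exactly 27 objects in every box, avoiding 28 in any single one — so 2944 is tight.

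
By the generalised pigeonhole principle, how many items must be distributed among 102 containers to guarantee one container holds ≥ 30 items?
n = (30 − 1)·102 + 1 = 2959

By the generalised pigeonhole principle, to guarantee some box contains ≥ r objects we need more than (r − 1) · k objects total. Threshold: n = (r − 1) · k + 1. With r = 30 and k = 102: n = 29 · 102 + 1 = 2958 + 1 = 2959. For n = 2958 = 29 · 102, we can put exactly 29 objects in every box, avoiding 30 in any single one — so 2959 is tight.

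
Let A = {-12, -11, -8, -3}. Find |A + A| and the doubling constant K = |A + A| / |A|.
K = |A + A| / |A| = 10/4 = 5/2

Enumerate A + A = {a + b : a, b ∈ A}. With |A| = 4, there are |A|^2 = 16 ordered sum pairs; collecting distinct values, A + A = {-24, -23, -22, -20, -19, -16, -15, -14, -11, -6}, so |A + A| = 10. Thus K = 10/4 = 5/2. For comparison, the minimum possible |A + A| over all 4-element sets is 2·4 − 1 = 7 (so min K = 7/4), attained only by arithmetic progressions.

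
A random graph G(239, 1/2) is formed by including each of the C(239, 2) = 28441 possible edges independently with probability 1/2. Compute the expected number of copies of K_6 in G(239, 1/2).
E[# K_6] = C(239, 6) · (1/2)^C(6, 2) = 242988897333 / 2^15 ≈ 7415432.657867

For each 6-subset S of vertices (there are C(239, 6) = 242988897333 such S), let X_S = 1 if S induces a K_6 (all C(6, 2) = 15 edges present). Then P(X_S = 1) = (1/2)^15 = 1/32768. By linearity of expectation, E[# K_6] = C(239, 6) · (1/2)^15 = 242988897333 / 32768 ≈ 7415432.657867.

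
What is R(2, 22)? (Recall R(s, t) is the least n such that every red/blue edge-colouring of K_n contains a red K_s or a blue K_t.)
R(2, 22) = 22

R(2, k) = k for all k ≥ 2: in a 2-colouring of K_k, either some edge is red (a red K_2) or all edges are blue (a blue K_k). And K_{21} coloured all-blue has no blue K_22, so R(2, 22) > 21. Hence R(2, 22) = 22.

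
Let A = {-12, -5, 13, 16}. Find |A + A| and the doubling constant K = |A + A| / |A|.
K = |A + A| / |A| = 10/4 = 5/2

Enumerate A + A = {a + b : a, b ∈ A}. With |A| = 4, there are |A|^2 = 16 ordered sum pairs; collecting distinct values, A + A = {-24, -17, -10, 1, 4, 8, 11, 26, 29, 32}, so |A + A| = 10. Thus K = 10/4 = 5/2. For comparison, the minimum possible |A + A| over all 4-element sets is 2·4 − 1 = 7 (so min K = 7/4), attained only by arithmetic progressions.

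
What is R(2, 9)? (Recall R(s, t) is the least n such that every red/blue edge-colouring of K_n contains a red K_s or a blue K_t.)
R(2, 9) = 9

R(2, k) = k for all k ≥ 2: in a 2-colouring of K_k, either some edge is red (a red K_2) or all edges are blue (a blue K_k). And K_{8} coloured all-blue has no blue K_9, so R(2, 9) > 8. Hence R(2, 9) = 9.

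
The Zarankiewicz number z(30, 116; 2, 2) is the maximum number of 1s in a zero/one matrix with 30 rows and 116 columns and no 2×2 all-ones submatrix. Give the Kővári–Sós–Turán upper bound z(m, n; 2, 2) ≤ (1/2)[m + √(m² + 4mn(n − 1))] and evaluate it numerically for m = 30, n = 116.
z(30, 116; 2, 2) ≤ (1/2)[30 + √(30² + 4·30·116·115)] = (1/2)[30 + √1601700] = 647.7914

Kővári–Sós–Turán: let r_1, ..., r_30 be the row sums and z = Σ r_i the total number of 1s. Each pair of columns can share at most one row with both entries 1 (else a 2×2 all-ones block appears), so Σ_i C(r_i, 2) ≤ C(116, 2) = 6670. By convexity Σ_i C(r_i, 2) ≥ 30·C(z/30, 2) = z(z − 30)/(2·30), giving z² − 30z − 30·116·115 ≤ 0 and hence z ≤ (1/2)[30 + √(900 + 4·400200)] = (1/2)[30 + √1601700] ≈ (1/2)(30 + 1265.5829) = 647.7914.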